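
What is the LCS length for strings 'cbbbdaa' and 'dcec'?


DP table for LCS of 'cbbbdaa' and 'dcec':
       d  c  e  c
    0  0  0  0  0
  c 0  0  1  1  1
  b 0  0  1  1  1
  b 0  0  1  1  1
  b 0  0  1  1  1
  d 0  1  1  1  1
  a 0  1  1  1  1
  a 0  1  1  1  1
LCS: 'c'
LCS length = 1

1


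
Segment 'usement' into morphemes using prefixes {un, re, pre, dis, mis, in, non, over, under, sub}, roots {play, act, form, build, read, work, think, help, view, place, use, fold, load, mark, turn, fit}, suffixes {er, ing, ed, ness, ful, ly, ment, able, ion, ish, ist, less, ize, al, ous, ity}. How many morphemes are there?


Segmenting 'usement' against the inventory:
  'use' -> root (morpheme 1)
  'ment' -> suffix (morpheme 2)
Total morphemes: 2

2


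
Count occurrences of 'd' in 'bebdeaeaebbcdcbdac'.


Scanning 'bebdeaeaebbcdcbdac' for 'd':
  Position 3: 'd' -> MATCH (count: 1)
  Position 12: 'd' -> MATCH (count: 2)
  Position 15: 'd' -> MATCH (count: 3)
Total occurrences of 'd': 3

3


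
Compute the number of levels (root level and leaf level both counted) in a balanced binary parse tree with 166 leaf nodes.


In a balanced binary tree with n leaves the deepest leaf is ceil(log2(n)) edges below the root,
so counting node levels inclusive of root and leaves gives ceil(log2(n)) + 1 levels.
log2(166) = 7.3750
ceil(7.3750) = 8
levels = 8 + 1 = 9

9


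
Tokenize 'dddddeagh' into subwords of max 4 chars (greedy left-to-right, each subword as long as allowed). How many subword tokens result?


'dddddeagh' has 9 characters.
Chunking with max size 4:
  Chunk 1: 'dddd' (positions 0-3)
  Chunk 2: 'deag' (positions 4-7)
  Chunk 3: 'h' (positions 8-8)
Total chunks: ceil(9 / 4) = 3

3


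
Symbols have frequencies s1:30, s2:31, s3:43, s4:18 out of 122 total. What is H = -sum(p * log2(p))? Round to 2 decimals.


Computing entropy H = -sum(p_i * log2(p_i)):
  s1: p = 30/122 = 0.2459, -p*log2(p) = 0.4977
  s2: p = 31/122 = 0.2541, -p*log2(p) = 0.5022
  s3: p = 43/122 = 0.3525, -p*log2(p) = 0.5303
  s4: p = 18/122 = 0.1475, -p*log2(p) = 0.4073
H = sum of terms = 1.9375
Rounded to 2 decimals: 1.94

1.94


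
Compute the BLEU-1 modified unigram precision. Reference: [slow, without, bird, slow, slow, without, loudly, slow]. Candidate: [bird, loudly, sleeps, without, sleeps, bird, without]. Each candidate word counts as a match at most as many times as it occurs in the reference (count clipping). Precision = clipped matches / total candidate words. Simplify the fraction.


Reference word counts: {'bird': 1, 'loudly': 1, 'slow': 4, 'without': 2}
Checking each candidate word (with clipping):
  'bird' -> in reference (ref count 1, used 1/1) -> match (matches: 1)
  'loudly' -> in reference (ref count 1, used 1/1) -> match (matches: 2)
  'sleeps' -> not in reference -> no match (matches: 2)
  'without' -> in reference (ref count 2, used 1/2) -> match (matches: 3)
  'sleeps' -> not in reference -> no match (matches: 3)
  'bird' -> ref count 1 already used up (1/1) -> clipped, no match (matches: 3)
  'without' -> in reference (ref count 2, used 2/2) -> match (matches: 4)
Clipped matches: 4, Candidate length: 7
Precision = 4/7

4/7


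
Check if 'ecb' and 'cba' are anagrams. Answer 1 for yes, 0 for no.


Sort characters of 'ecb': 'bce'
Sort characters of 'cba': 'abc'
Sorted forms differ -> they are NOT anagrams
Result: 0

0


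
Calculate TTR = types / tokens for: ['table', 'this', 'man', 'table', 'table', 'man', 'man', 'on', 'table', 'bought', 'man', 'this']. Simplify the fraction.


Tokens: 12
Unique types: ('bought', 'man', 'on', 'table', 'this') = 5
TTR = 5/12
Already in lowest terms.

5/12


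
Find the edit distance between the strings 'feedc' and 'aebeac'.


Building DP table for s1='feedc' (len 5) and s2='aebeac' (len 6):
       a  e  b  e  a  c
    0  1  2  3  4  5  6
  f 1  1  2  3  4  5  6
  e 2  2  1  2  3  4  5
  e 3  3  2  2  2  3  4
  d 4  4  3  3  3  3  4
  c 5  5  4  4  4  4  3
Edit distance = dp[5][6] = 3

3


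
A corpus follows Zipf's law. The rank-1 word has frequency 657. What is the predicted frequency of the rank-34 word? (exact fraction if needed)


Zipf's law: freq(rank) = f1 / rank
f1 = 657, rank = 34
freq = 657 / 34
GCD(657, 34) = 1
Simplified: 657/34

657/34


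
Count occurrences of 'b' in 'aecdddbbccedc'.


Scanning 'aecdddbbccedc' for 'b':
  Position 6: 'b' -> MATCH (count: 1)
  Position 7: 'b' -> MATCH (count: 2)
Total occurrences of 'b': 2

2


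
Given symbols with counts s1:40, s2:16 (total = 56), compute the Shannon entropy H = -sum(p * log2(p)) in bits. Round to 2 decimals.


Computing entropy H = -sum(p_i * log2(p_i)):
  s1: p = 40/56 = 0.7143, -p*log2(p) = 0.3467
  s2: p = 16/56 = 0.2857, -p*log2(p) = 0.5164
H = sum of terms = 0.8631
Rounded to 2 decimals: 0.86

0.86


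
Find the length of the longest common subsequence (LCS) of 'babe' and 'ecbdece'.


DP table for LCS of 'babe' and 'ecbdece':
       e  c  b  d  e  c  e
    0  0  0  0  0  0  0  0
  b 0  0  0  1  1  1  1  1
  a 0  0  0  1  1  1  1  1
  b 0  0  0  1  1  1  1  1
  e 0  1  1  1  1  2  2  2
LCS: 'be'
LCS length = 2

2


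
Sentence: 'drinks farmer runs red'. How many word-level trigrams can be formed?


Word trigrams from [4] words:
  Trigram 1: (drinks farmer runs)
  Trigram 2: (farmer runs red)
Total word trigrams: 4 - 2 = 2

2


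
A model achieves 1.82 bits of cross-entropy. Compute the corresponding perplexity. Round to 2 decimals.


Perplexity formula: PP = 2^H
H = 1.82
PP = 2^1.82
Decompose: 2^1.82 = 2^1 * 2^0.82
2^1 = 2, 2^0.82 ~ 1.7654060
PP ~ 2 * 1.7654060 = 3.5308120
Rounded to 2 decimals: 3.53

3.53


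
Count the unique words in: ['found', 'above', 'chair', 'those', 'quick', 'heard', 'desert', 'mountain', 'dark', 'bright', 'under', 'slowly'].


Listing all tokens and tracking unique types:
  Token 1: 'found' -> NEW (unique so far: 1)
  Token 2: 'above' -> NEW (unique so far: 2)
  Token 3: 'chair' -> NEW (unique so far: 3)
  Token 4: 'those' -> NEW (unique so far: 4)
  Token 5: 'quick' -> NEW (unique so far: 5)
  Token 6: 'heard' -> NEW (unique so far: 6)
  Token 7: 'desert' -> NEW (unique so far: 7)
  Token 8: 'mountain' -> NEW (unique so far: 8)
  Token 9: 'dark' -> NEW (unique so far: 9)
  Token 10: 'bright' -> NEW (unique so far: 10)
  Token 11: 'under' -> NEW (unique so far: 11)
  Token 12: 'slowly' -> NEW (unique so far: 12)
Unique types: ('above', 'bright', 'chair', 'dark', 'desert', 'found', 'heard', 'mountain', 'quick', 'slowly', 'those', 'under')
Vocabulary size: 12

12


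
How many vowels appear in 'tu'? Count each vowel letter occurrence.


Scanning each character of 'tu':
  Position 1: 't' -> consonant (running count: 0)
  Position 2: 'u' -> vowel (running count: 1)
Total vowels: 1

1


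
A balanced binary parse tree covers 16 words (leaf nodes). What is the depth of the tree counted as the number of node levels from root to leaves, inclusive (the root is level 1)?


In a balanced binary tree with n leaves the deepest leaf is ceil(log2(n)) edges below the root,
so counting node levels inclusive of root and leaves gives ceil(log2(n)) + 1 levels.
log2(16) = 4.0000
ceil(4.0000) = 4
levels = 4 + 1 = 5

5


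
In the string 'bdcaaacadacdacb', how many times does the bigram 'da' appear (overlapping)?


Scanning 'bdcaaacadacdacb' for bigram 'da':
  Position 0: 'bd' -> no
  Position 1: 'dc' -> no
  Position 2: 'ca' -> no
  Position 3: 'aa' -> no
  Position 4: 'aa' -> no
  Position 5: 'ac' -> no
  Position 6: 'ca' -> no
  Position 7: 'ad' -> no
  Position 8: 'da' -> MATCH
  Position 9: 'ac' -> no
  Position 10: 'cd' -> no
  Position 11: 'da' -> MATCH
  Position 12: 'ac' -> no
  Position 13: 'cb' -> no
Total matches: 2

2


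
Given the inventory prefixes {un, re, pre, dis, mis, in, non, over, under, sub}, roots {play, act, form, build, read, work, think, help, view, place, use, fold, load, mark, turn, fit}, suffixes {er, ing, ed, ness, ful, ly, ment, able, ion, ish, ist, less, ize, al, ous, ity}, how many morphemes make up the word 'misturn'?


Segmenting 'misturn' against the inventory:
  'mis' -> prefix (morpheme 1)
  'turn' -> root (morpheme 2)
Total morphemes: 2

2


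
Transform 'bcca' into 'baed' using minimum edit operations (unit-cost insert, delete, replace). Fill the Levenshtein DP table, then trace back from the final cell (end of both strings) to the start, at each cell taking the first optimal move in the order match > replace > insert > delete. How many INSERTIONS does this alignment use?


Edit distance = 3. Backtracking from cell (4, 4) with preference match > replace > insert > delete,
then listing the resulting alignment 'bcca' -> 'baed' left to right:
  Step 1: keep 'b'
  Step 2: replace c->a
  Step 3: replace c->e
  Step 4: replace a->d
Total insertions: 0

0


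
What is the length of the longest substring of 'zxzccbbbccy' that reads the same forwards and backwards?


Scanning 'zxzccbbbccy' for palindromic substrings.
Substring at positions 3-9: 'ccbbbcc'.
Check: reverse('ccbbbcc') = 'ccbbbcc' -> palindrome confirmed.
Neighbouring characters ('z' / 'y') break symmetry, so it cannot extend further.
No longer palindromic substring exists; longest length = 7

7


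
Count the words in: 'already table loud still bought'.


Counting words by splitting on spaces:
  Word 1: 'already'
  Word 2: 'table'
  Word 3: 'loud'
  Word 4: 'still'
  Word 5: 'bought'
Total words: 5

5


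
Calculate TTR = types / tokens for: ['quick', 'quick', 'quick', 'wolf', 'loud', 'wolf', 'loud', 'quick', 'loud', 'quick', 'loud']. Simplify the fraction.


Tokens: 11
Unique types: ('loud', 'quick', 'wolf') = 3
TTR = 3/11
Already in lowest terms.

3/11


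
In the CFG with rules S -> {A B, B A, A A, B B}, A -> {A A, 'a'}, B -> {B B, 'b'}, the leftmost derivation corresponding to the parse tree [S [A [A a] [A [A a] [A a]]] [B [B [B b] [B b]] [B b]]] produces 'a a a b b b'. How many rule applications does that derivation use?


Every bracketed nonterminal node [X ...] in the tree is produced by exactly one rule application.
Reading the tree off as a leftmost derivation:
  Step 1: S  =>  A B   (applied S -> A B)
  Step 2: A B  =>  A A B   (applied A -> A A)
  Step 3: A A B  =>  a A B   (applied A -> a)
  Step 4: a A B  =>  a A A B   (applied A -> A A)
  Step 5: a A A B  =>  a a A B   (applied A -> a)
  Step 6: a a A B  =>  a a a B   (applied A -> a)
  Step 7: a a a B  =>  a a a B B   (applied B -> B B)
  Step 8: a a a B B  =>  a a a B B B   (applied B -> B B)
  Step 9: a a a B B B  =>  a a a b B B   (applied B -> b)
  Step 10: a a a b B B  =>  a a a b b B   (applied B -> b)
  Step 11: a a a b b B  =>  a a a b b b   (applied B -> b)
Final yield: a a a b b b
Total rewrite steps: 11

11


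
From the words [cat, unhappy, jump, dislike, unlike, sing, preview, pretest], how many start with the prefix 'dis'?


Checking each word for prefix 'dis':
  'cat' -> no (count: 0)
  'unhappy' -> no (count: 0)
  'jump' -> no (count: 0)
  'dislike' -> YES, starts with 'dis' (count: 1)
  'unlike' -> no (count: 1)
  'sing' -> no (count: 1)
  'preview' -> no (count: 1)
  'pretest' -> no (count: 1)
Total with prefix 'dis': 1

1


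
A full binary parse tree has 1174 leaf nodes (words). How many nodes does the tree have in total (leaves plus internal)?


Leaf nodes (terminals): 1174
Internal nodes = n - 1 = 1174 - 1 = 1173
Total = leaves + internal = 1174 + 1173 = 2347

2347


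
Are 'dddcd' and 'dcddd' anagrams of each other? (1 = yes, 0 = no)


Sort characters of 'dddcd': 'cdddd'
Sort characters of 'dcddd': 'cdddd'
Sorted forms match -> they ARE anagrams
Result: 1

1


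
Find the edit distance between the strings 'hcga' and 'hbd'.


Building DP table for s1='hcga' (len 4) and s2='hbd' (len 3):
       h  b  d
    0  1  2  3
  h 1  0  1  2
  c 2  1  1  2
  g 3  2  2  2
  a 4  3  3  3
Edit distance = dp[4][3] = 3

3


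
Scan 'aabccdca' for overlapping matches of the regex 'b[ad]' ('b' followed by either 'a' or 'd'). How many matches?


Pattern: b[ad] means 'b' followed by either 'a' or 'd'.
Scanning 'aabccdca' position-by-position:
  Pos 0: window 'aa' -> no
  Pos 1: window 'ab' -> no
  Pos 2: window 'bc' -> no
  Pos 3: window 'cc' -> no
  Pos 4: window 'cd' -> no
  Pos 5: window 'dc' -> no
  Pos 6: window 'ca' -> no
  Pos 7: window 'a' -> no
Total matches: 0

0


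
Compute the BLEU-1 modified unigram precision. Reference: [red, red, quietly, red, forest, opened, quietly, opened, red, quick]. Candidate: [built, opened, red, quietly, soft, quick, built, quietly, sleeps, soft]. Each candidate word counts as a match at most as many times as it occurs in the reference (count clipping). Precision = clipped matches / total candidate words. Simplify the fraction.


Reference word counts: {'forest': 1, 'opened': 2, 'quick': 1, 'quietly': 2, 'red': 4}
Checking each candidate word (with clipping):
  'built' -> not in reference -> no match (matches: 0)
  'opened' -> in reference (ref count 2, used 1/2) -> match (matches: 1)
  'red' -> in reference (ref count 4, used 1/4) -> match (matches: 2)
  'quietly' -> in reference (ref count 2, used 1/2) -> match (matches: 3)
  'soft' -> not in reference -> no match (matches: 3)
  'quick' -> in reference (ref count 1, used 1/1) -> match (matches: 4)
  'built' -> not in reference -> no match (matches: 4)
  'quietly' -> in reference (ref count 2, used 2/2) -> match (matches: 5)
  'sleeps' -> not in reference -> no match (matches: 5)
  'soft' -> not in reference -> no match (matches: 5)
Clipped matches: 5, Candidate length: 10
Precision = 5/10 = 1/2

1/2


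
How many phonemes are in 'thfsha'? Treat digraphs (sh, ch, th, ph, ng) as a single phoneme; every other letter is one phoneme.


Parsing 'thfsha' greedily, digraphs first:
  'th' -> digraph (1 consonant phoneme) (phonemes so far: 1)
  'f' -> consonant phoneme (phonemes so far: 2)
  'sh' -> digraph (1 consonant phoneme) (phonemes so far: 3)
  'a' -> vowel phoneme (phonemes so far: 4)
Total phonemes: 4

4


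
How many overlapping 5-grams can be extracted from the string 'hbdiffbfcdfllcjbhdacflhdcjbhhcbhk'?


String 'hbdiffbfcdfllcjbhdacflhdcjbhhcbhk' has length L = 33.
Number of overlapping n-grams = L - n + 1
Substituting: 33 - 5 + 1 = 29

29


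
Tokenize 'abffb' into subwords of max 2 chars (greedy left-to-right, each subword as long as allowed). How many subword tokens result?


'abffb' has 5 characters.
Chunking with max size 2:
  Chunk 1: 'ab' (positions 0-1)
  Chunk 2: 'ff' (positions 2-3)
  Chunk 3: 'b' (positions 4-4)
Total chunks: ceil(5 / 2) = 3

3


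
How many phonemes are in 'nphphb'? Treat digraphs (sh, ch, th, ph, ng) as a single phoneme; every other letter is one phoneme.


Parsing 'nphphb' greedily, digraphs first:
  'n' -> consonant phoneme (phonemes so far: 1)
  'ph' -> digraph (1 consonant phoneme) (phonemes so far: 2)
  'ph' -> digraph (1 consonant phoneme) (phonemes so far: 3)
  'b' -> consonant phoneme (phonemes so far: 4)
Total phonemes: 4

4


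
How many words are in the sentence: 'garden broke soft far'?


Counting words by splitting on spaces:
  Word 1: 'garden'
  Word 2: 'broke'
  Word 3: 'soft'
  Word 4: 'far'
Total words: 4

4


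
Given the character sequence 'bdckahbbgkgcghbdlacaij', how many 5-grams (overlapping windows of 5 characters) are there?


String 'bdckahbbgkgcghbdlacaij' has length L = 22.
Number of overlapping n-grams = L - n + 1
Substituting: 22 - 5 + 1 = 18

18


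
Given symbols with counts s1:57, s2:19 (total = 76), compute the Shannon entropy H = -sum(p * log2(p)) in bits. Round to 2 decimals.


Computing entropy H = -sum(p_i * log2(p_i)):
  s1: p = 57/76 = 0.7500, -p*log2(p) = 0.3113
  s2: p = 19/76 = 0.2500, -p*log2(p) = 0.5000
H = sum of terms = 0.8113
Rounded to 2 decimals: 0.81

0.81


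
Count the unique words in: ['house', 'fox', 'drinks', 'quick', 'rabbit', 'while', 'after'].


Listing all tokens and tracking unique types:
  Token 1: 'house' -> NEW (unique so far: 1)
  Token 2: 'fox' -> NEW (unique so far: 2)
  Token 3: 'drinks' -> NEW (unique so far: 3)
  Token 4: 'quick' -> NEW (unique so far: 4)
  Token 5: 'rabbit' -> NEW (unique so far: 5)
  Token 6: 'while' -> NEW (unique so far: 6)
  Token 7: 'after' -> NEW (unique so far: 7)
Unique types: ('after', 'drinks', 'fox', 'house', 'quick', 'rabbit', 'while')
Vocabulary size: 7

7


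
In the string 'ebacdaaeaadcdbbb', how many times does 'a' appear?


Scanning 'ebacdaaeaadcdbbb' for 'a':
  Position 2: 'a' -> MATCH (count: 1)
  Position 5: 'a' -> MATCH (count: 2)
  Position 6: 'a' -> MATCH (count: 3)
  Position 8: 'a' -> MATCH (count: 4)
  Position 9: 'a' -> MATCH (count: 5)
Total occurrences of 'a': 5

5


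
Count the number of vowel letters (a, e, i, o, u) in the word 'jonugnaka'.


Scanning each character of 'jonugnaka':
  Position 1: 'j' -> consonant (running count: 0)
  Position 2: 'o' -> vowel (running count: 1)
  Position 3: 'n' -> consonant (running count: 1)
  Position 4: 'u' -> vowel (running count: 2)
  Position 5: 'g' -> consonant (running count: 2)
  Position 6: 'n' -> consonant (running count: 2)
  Position 7: 'a' -> vowel (running count: 3)
  Position 8: 'k' -> consonant (running count: 3)
  Position 9: 'a' -> vowel (running count: 4)
Total vowels: 4

4


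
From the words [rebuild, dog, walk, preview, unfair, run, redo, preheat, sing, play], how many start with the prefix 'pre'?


Checking each word for prefix 'pre':
  'rebuild' -> no (count: 0)
  'dog' -> no (count: 0)
  'walk' -> no (count: 0)
  'preview' -> YES, starts with 'pre' (count: 1)
  'unfair' -> no (count: 1)
  'run' -> no (count: 1)
  'redo' -> no (count: 1)
  'preheat' -> YES, starts with 'pre' (count: 2)
  'sing' -> no (count: 2)
  'play' -> no (count: 2)
Total with prefix 'pre': 2

2


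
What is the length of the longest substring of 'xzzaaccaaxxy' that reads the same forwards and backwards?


Scanning 'xzzaaccaaxxy' for palindromic substrings.
Substring at positions 3-8: 'aaccaa'.
Check: reverse('aaccaa') = 'aaccaa' -> palindrome confirmed.
Neighbouring characters ('z' / 'x') break symmetry, so it cannot extend further.
No longer palindromic substring exists; longest length = 6

6


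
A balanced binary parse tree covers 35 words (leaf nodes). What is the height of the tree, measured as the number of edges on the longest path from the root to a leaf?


In a balanced binary tree with n leaves the deepest leaf is ceil(log2(n)) edges below the root.
log2(35) = 5.1293
ceil(5.1293) = 6
height (edges) = 6

6


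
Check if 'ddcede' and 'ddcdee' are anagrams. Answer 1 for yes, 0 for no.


Sort characters of 'ddcede': 'cdddee'
Sort characters of 'ddcdee': 'cdddee'
Sorted forms match -> they ARE anagrams
Result: 1

1


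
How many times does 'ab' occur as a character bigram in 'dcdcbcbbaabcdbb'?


Scanning 'dcdcbcbbaabcdbb' for bigram 'ab':
  Position 0: 'dc' -> no
  Position 1: 'cd' -> no
  Position 2: 'dc' -> no
  Position 3: 'cb' -> no
  Position 4: 'bc' -> no
  Position 5: 'cb' -> no
  Position 6: 'bb' -> no
  Position 7: 'ba' -> no
  Position 8: 'aa' -> no
  Position 9: 'ab' -> MATCH
  Position 10: 'bc' -> no
  Position 11: 'cd' -> no
  Position 12: 'db' -> no
  Position 13: 'bb' -> no
Total matches: 1

1


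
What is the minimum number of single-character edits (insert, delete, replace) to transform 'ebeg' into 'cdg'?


Building DP table for s1='ebeg' (len 4) and s2='cdg' (len 3):
       c  d  g
    0  1  2  3
  e 1  1  2  3
  b 2  2  2  3
  e 3  3  3  3
  g 4  4  4  3
Edit distance = dp[4][3] = 3

3


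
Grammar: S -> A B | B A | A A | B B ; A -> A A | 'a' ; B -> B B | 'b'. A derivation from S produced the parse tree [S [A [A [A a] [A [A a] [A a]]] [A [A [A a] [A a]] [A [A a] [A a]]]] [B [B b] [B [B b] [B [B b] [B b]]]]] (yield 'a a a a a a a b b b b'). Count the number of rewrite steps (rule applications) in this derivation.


Every bracketed nonterminal node [X ...] in the tree is produced by exactly one rule application.
Reading the tree off as a leftmost derivation:
  Step 1: S  =>  A B   (applied S -> A B)
  Step 2: A B  =>  A A B   (applied A -> A A)
  Step 3: A A B  =>  A A A B   (applied A -> A A)
  Step 4: A A A B  =>  a A A B   (applied A -> a)
  Step 5: a A A B  =>  a A A A B   (applied A -> A A)
  Step 6: a A A A B  =>  a a A A B   (applied A -> a)
  Step 7: a a A A B  =>  a a a A B   (applied A -> a)
  Step 8: a a a A B  =>  a a a A A B   (applied A -> A A)
  Step 9: a a a A A B  =>  a a a A A A B   (applied A -> A A)
  Step 10: a a a A A A B  =>  a a a a A A B   (applied A -> a)
  Step 11: a a a a A A B  =>  a a a a a A B   (applied A -> a)
  Step 12: a a a a a A B  =>  a a a a a A A B   (applied A -> A A)
  Step 13: a a a a a A A B  =>  a a a a a a A B   (applied A -> a)
  Step 14: a a a a a a A B  =>  a a a a a a a B   (applied A -> a)
  Step 15: a a a a a a a B  =>  a a a a a a a B B   (applied B -> B B)
  Step 16: a a a a a a a B B  =>  a a a a a a a b B   (applied B -> b)
  Step 17: a a a a a a a b B  =>  a a a a a a a b B B   (applied B -> B B)
  Step 18: a a a a a a a b B B  =>  a a a a a a a b b B   (applied B -> b)
  Step 19: a a a a a a a b b B  =>  a a a a a a a b b B B   (applied B -> B B)
  Step 20: a a a a a a a b b B B  =>  a a a a a a a b b b B   (applied B -> b)
  Step 21: a a a a a a a b b b B  =>  a a a a a a a b b b b   (applied B -> b)
Final yield: a a a a a a a b b b b
Total rewrite steps: 21

21


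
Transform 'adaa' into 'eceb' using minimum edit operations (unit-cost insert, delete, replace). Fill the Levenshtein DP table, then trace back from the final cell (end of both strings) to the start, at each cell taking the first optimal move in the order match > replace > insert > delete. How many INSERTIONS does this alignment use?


Edit distance = 4. Backtracking from cell (4, 4) with preference match > replace > insert > delete,
then listing the resulting alignment 'adaa' -> 'eceb' left to right:
  Step 1: replace a->e
  Step 2: replace d->c
  Step 3: replace a->e
  Step 4: replace a->b
Total insertions: 0

0


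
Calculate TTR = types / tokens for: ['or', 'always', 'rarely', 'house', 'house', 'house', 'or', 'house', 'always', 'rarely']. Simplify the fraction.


Tokens: 10
Unique types: ('always', 'house', 'or', 'rarely') = 4
TTR = 4/10
Simplify: divide both by 2 -> 2/5
TTR = 2/5

2/5


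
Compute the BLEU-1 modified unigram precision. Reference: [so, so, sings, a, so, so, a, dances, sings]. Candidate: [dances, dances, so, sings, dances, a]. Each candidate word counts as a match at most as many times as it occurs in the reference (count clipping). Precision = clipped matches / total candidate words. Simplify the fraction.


Reference word counts: {'a': 2, 'dances': 1, 'sings': 2, 'so': 4}
Checking each candidate word (with clipping):
  'dances' -> in reference (ref count 1, used 1/1) -> match (matches: 1)
  'dances' -> ref count 1 already used up (1/1) -> clipped, no match (matches: 1)
  'so' -> in reference (ref count 4, used 1/4) -> match (matches: 2)
  'sings' -> in reference (ref count 2, used 1/2) -> match (matches: 3)
  'dances' -> ref count 1 already used up (1/1) -> clipped, no match (matches: 3)
  'a' -> in reference (ref count 2, used 1/2) -> match (matches: 4)
Clipped matches: 4, Candidate length: 6
Precision = 4/6 = 2/3

2/3


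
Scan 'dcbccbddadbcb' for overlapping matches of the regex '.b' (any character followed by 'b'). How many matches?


Pattern: .b means any character followed by 'b'.
Scanning 'dcbccbddadbcb' position-by-position:
  Pos 0: window 'dc' -> no
  Pos 1: window 'cb' -> MATCH
  Pos 2: window 'bc' -> no
  Pos 3: window 'cc' -> no
  Pos 4: window 'cb' -> MATCH
  Pos 5: window 'bd' -> no
  Pos 6: window 'dd' -> no
  Pos 7: window 'da' -> no
  Pos 8: window 'ad' -> no
  Pos 9: window 'db' -> MATCH
  Pos 10: window 'bc' -> no
  Pos 11: window 'cb' -> MATCH
  Pos 12: window 'b' -> no
Total matches: 4

4


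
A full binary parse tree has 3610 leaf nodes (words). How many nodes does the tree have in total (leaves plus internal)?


Leaf nodes (terminals): 3610
Internal nodes = n - 1 = 3610 - 1 = 3609
Total = leaves + internal = 3610 + 3609 = 7219

7219


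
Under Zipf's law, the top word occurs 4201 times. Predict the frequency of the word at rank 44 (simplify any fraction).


Zipf's law: freq(rank) = f1 / rank
f1 = 4201, rank = 44
freq = 4201 / 44
GCD(4201, 44) = 1
Simplified: 4201/44

4201/44


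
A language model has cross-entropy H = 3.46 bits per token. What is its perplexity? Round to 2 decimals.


Perplexity formula: PP = 2^H
H = 3.46
PP = 2^3.46
Decompose: 2^3.46 = 2^3 * 2^0.46
2^3 = 8, 2^0.46 ~ 1.3755418
PP ~ 8 * 1.3755418 = 11.0043344
Rounded to 2 decimals: 11.00

11.00


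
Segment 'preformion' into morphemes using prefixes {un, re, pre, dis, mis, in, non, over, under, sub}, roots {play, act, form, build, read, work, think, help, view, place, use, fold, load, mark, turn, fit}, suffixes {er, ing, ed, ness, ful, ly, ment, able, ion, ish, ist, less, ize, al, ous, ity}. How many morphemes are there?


Segmenting 'preformion' against the inventory:
  'pre' -> prefix (morpheme 1)
  'form' -> root (morpheme 2)
  'ion' -> suffix (morpheme 3)
Total morphemes: 3

3


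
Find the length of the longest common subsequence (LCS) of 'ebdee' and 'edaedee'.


DP table for LCS of 'ebdee' and 'edaedee':
       e  d  a  e  d  e  e
    0  0  0  0  0  0  0  0
  e 0  1  1  1  1  1  1  1
  b 0  1  1  1  1  1  1  1
  d 0  1  2  2  2  2  2  2
  e 0  1  2  2  3  3  3  3
  e 0  1  2  2  3  3  4  4
LCS: 'edee'
LCS length = 4

4


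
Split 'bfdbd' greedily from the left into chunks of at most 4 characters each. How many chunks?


'bfdbd' has 5 characters.
Chunking with max size 4:
  Chunk 1: 'bfdb' (positions 0-3)
  Chunk 2: 'd' (positions 4-4)
Total chunks: ceil(5 / 4) = 2

2


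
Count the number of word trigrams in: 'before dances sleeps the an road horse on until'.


Word trigrams from [9] words:
  Trigram 1: (before dances sleeps)
  Trigram 2: (dances sleeps the)
  Trigram 3: (sleeps the an)
  Trigram 4: (the an road)
  Trigram 5: (an road horse)
  Trigram 6: (road horse on)
  Trigram 7: (horse on until)
Total word trigrams: 9 - 2 = 7

7


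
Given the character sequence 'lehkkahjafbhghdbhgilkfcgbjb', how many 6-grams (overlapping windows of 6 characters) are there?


String 'lehkkahjafbhghdbhgilkfcgbjb' has length L = 27.
Number of overlapping n-grams = L - n + 1
Substituting: 27 - 6 + 1 = 22

22


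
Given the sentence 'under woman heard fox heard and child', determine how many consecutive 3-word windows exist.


Word trigrams from [7] words:
  Trigram 1: (under woman heard)
  Trigram 2: (woman heard fox)
  Trigram 3: (heard fox heard)
  Trigram 4: (fox heard and)
  Trigram 5: (heard and child)
Total word trigrams: 7 - 2 = 5

5


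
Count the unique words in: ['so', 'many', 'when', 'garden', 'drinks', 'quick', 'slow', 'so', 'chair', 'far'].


Listing all tokens and tracking unique types:
  Token 1: 'so' -> NEW (unique so far: 1)
  Token 2: 'many' -> NEW (unique so far: 2)
  Token 3: 'when' -> NEW (unique so far: 3)
  Token 4: 'garden' -> NEW (unique so far: 4)
  Token 5: 'drinks' -> NEW (unique so far: 5)
  Token 6: 'quick' -> NEW (unique so far: 6)
  Token 7: 'slow' -> NEW (unique so far: 7)
  Token 8: 'so' -> duplicate (unique so far: 7)
  Token 9: 'chair' -> NEW (unique so far: 8)
  Token 10: 'far' -> NEW (unique so far: 9)
Unique types: ('chair', 'drinks', 'far', 'garden', 'many', 'quick', 'slow', 'so', 'when')
Vocabulary size: 9

9


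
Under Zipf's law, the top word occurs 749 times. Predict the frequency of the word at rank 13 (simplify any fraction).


Zipf's law: freq(rank) = f1 / rank
f1 = 749, rank = 13
freq = 749 / 13
GCD(749, 13) = 1
Simplified: 749/13

749/13


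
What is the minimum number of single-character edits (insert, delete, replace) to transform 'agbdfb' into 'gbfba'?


Building DP table for s1='agbdfb' (len 6) and s2='gbfba' (len 5):
       g  b  f  b  a
    0  1  2  3  4  5
  a 1  1  2  3  4  4
  g 2  1  2  3  4  5
  b 3  2  1  2  3  4
  d 4  3  2  2  3  4
  f 5  4  3  2  3  4
  b 6  5  4  3  2  3
Edit distance = dp[6][5] = 3

3


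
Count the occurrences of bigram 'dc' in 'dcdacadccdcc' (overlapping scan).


Scanning 'dcdacadccdcc' for bigram 'dc':
  Position 0: 'dc' -> MATCH
  Position 1: 'cd' -> no
  Position 2: 'da' -> no
  Position 3: 'ac' -> no
  Position 4: 'ca' -> no
  Position 5: 'ad' -> no
  Position 6: 'dc' -> MATCH
  Position 7: 'cc' -> no
  Position 8: 'cd' -> no
  Position 9: 'dc' -> MATCH
  Position 10: 'cc' -> no
Total matches: 3

3


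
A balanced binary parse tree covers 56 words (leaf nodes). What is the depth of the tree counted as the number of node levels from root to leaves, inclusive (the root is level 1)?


In a balanced binary tree with n leaves the deepest leaf is ceil(log2(n)) edges below the root,
so counting node levels inclusive of root and leaves gives ceil(log2(n)) + 1 levels.
log2(56) = 5.8074
ceil(5.8074) = 6
levels = 6 + 1 = 7

7


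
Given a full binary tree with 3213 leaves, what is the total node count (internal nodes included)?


Leaf nodes (terminals): 3213
Internal nodes = n - 1 = 3213 - 1 = 3212
Total = leaves + internal = 3213 + 3212 = 6425

6425


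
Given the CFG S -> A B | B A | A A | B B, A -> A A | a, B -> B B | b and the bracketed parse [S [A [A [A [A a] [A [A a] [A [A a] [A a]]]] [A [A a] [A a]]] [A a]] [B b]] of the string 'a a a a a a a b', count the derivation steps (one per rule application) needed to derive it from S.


Every bracketed nonterminal node [X ...] in the tree is produced by exactly one rule application.
Reading the tree off as a leftmost derivation:
  Step 1: S  =>  A B   (applied S -> A B)
  Step 2: A B  =>  A A B   (applied A -> A A)
  Step 3: A A B  =>  A A A B   (applied A -> A A)
  Step 4: A A A B  =>  A A A A B   (applied A -> A A)
  Step 5: A A A A B  =>  a A A A B   (applied A -> a)
  Step 6: a A A A B  =>  a A A A A B   (applied A -> A A)
  Step 7: a A A A A B  =>  a a A A A B   (applied A -> a)
  Step 8: a a A A A B  =>  a a A A A A B   (applied A -> A A)
  Step 9: a a A A A A B  =>  a a a A A A B   (applied A -> a)
  Step 10: a a a A A A B  =>  a a a a A A B   (applied A -> a)
  Step 11: a a a a A A B  =>  a a a a A A A B   (applied A -> A A)
  Step 12: a a a a A A A B  =>  a a a a a A A B   (applied A -> a)
  Step 13: a a a a a A A B  =>  a a a a a a A B   (applied A -> a)
  Step 14: a a a a a a A B  =>  a a a a a a a B   (applied A -> a)
  Step 15: a a a a a a a B  =>  a a a a a a a b   (applied B -> b)
Final yield: a a a a a a a b
Total rewrite steps: 15

15


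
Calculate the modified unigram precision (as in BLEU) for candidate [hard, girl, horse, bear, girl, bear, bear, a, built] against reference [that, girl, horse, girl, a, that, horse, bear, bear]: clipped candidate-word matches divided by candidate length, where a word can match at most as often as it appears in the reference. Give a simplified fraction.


Reference word counts: {'a': 1, 'bear': 2, 'girl': 2, 'horse': 2, 'that': 2}
Checking each candidate word (with clipping):
  'hard' -> not in reference -> no match (matches: 0)
  'girl' -> in reference (ref count 2, used 1/2) -> match (matches: 1)
  'horse' -> in reference (ref count 2, used 1/2) -> match (matches: 2)
  'bear' -> in reference (ref count 2, used 1/2) -> match (matches: 3)
  'girl' -> in reference (ref count 2, used 2/2) -> match (matches: 4)
  'bear' -> in reference (ref count 2, used 2/2) -> match (matches: 5)
  'bear' -> ref count 2 already used up (2/2) -> clipped, no match (matches: 5)
  'a' -> in reference (ref count 1, used 1/1) -> match (matches: 6)
  'built' -> not in reference -> no match (matches: 6)
Clipped matches: 6, Candidate length: 9
Precision = 6/9 = 2/3

2/3


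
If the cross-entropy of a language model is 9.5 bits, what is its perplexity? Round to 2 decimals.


Perplexity formula: PP = 2^H
H = 9.5
PP = 2^9.5
Decompose: 2^9.5 = 2^9 * 2^0.5 = 2^9 * sqrt(2)
2^9 = 512, sqrt(2) ~ 1.4142136
PP ~ 512 * 1.4142136 = 724.0773632
Rounded to 2 decimals: 724.08

724.08


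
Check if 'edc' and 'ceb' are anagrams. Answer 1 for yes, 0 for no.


Sort characters of 'edc': 'cde'
Sort characters of 'ceb': 'bce'
Sorted forms differ -> they are NOT anagrams
Result: 0

0


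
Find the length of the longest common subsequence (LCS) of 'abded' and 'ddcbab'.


DP table for LCS of 'abded' and 'ddcbab':
       d  d  c  b  a  b
    0  0  0  0  0  0  0
  a 0  0  0  0  0  1  1
  b 0  0  0  0  1  1  2
  d 0  1  1  1  1  1  2
  e 0  1  1  1  1  1  2
  d 0  1  2  2  2  2  2
LCS: 'ab'
LCS length = 2

2


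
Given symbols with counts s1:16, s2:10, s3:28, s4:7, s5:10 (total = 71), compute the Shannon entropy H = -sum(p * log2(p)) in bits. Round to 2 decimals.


Computing entropy H = -sum(p_i * log2(p_i)):
  s1: p = 16/71 = 0.2254, -p*log2(p) = 0.4845
  s2: p = 10/71 = 0.1408, -p*log2(p) = 0.3983
  s3: p = 28/71 = 0.3944, -p*log2(p) = 0.5294
  s4: p = 7/71 = 0.0986, -p*log2(p) = 0.3295
  s5: p = 10/71 = 0.1408, -p*log2(p) = 0.3983
H = sum of terms = 2.1400
Rounded to 2 decimals: 2.14

2.14


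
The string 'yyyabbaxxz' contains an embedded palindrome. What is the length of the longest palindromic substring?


Scanning 'yyyabbaxxz' for palindromic substrings.
Substring at positions 3-6: 'abba'.
Check: reverse('abba') = 'abba' -> palindrome confirmed.
Neighbouring characters ('y' / 'x') break symmetry, so it cannot extend further.
No longer palindromic substring exists; longest length = 4

4


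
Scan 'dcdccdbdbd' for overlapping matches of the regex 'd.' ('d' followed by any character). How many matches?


Pattern: d. means 'd' followed by any character.
Scanning 'dcdccdbdbd' position-by-position:
  Pos 0: window 'dc' -> MATCH
  Pos 1: window 'cd' -> no
  Pos 2: window 'dc' -> MATCH
  Pos 3: window 'cc' -> no
  Pos 4: window 'cd' -> no
  Pos 5: window 'db' -> MATCH
  Pos 6: window 'bd' -> no
  Pos 7: window 'db' -> MATCH
  Pos 8: window 'bd' -> no
  Pos 9: window 'd' -> no
Total matches: 4

4


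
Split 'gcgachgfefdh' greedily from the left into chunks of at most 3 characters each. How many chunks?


'gcgachgfefdh' has 12 characters.
Chunking with max size 3:
  Chunk 1: 'gcg' (positions 0-2)
  Chunk 2: 'ach' (positions 3-5)
  Chunk 3: 'gfe' (positions 6-8)
  Chunk 4: 'fdh' (positions 9-11)
Total chunks: ceil(12 / 3) = 4

4


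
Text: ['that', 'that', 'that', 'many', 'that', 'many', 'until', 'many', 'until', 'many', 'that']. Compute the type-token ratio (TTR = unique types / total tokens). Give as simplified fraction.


Tokens: 11
Unique types: ('many', 'that', 'until') = 3
TTR = 3/11
Already in lowest terms.

3/11


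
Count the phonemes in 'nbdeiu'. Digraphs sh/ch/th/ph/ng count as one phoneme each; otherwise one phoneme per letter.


Parsing 'nbdeiu' greedily, digraphs first:
  'n' -> consonant phoneme (phonemes so far: 1)
  'b' -> consonant phoneme (phonemes so far: 2)
  'd' -> consonant phoneme (phonemes so far: 3)
  'e' -> vowel phoneme (phonemes so far: 4)
  'i' -> vowel phoneme (phonemes so far: 5)
  'u' -> vowel phoneme (phonemes so far: 6)
Total phonemes: 6

6


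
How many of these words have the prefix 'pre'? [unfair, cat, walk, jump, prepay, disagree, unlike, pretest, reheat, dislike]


Checking each word for prefix 'pre':
  'unfair' -> no (count: 0)
  'cat' -> no (count: 0)
  'walk' -> no (count: 0)
  'jump' -> no (count: 0)
  'prepay' -> YES, starts with 'pre' (count: 1)
  'disagree' -> no (count: 1)
  'unlike' -> no (count: 1)
  'pretest' -> YES, starts with 'pre' (count: 2)
  'reheat' -> no (count: 2)
  'dislike' -> no (count: 2)
Total with prefix 'pre': 2

2


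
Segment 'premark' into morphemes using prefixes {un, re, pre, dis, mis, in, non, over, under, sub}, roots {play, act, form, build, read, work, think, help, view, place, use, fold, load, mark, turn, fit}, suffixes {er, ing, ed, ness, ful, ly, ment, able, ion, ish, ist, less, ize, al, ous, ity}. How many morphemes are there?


Segmenting 'premark' against the inventory:
  'pre' -> prefix (morpheme 1)
  'mark' -> root (morpheme 2)
Total morphemes: 2

2


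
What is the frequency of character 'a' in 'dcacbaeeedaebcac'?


Scanning 'dcacbaeeedaebcac' for 'a':
  Position 2: 'a' -> MATCH (count: 1)
  Position 5: 'a' -> MATCH (count: 2)
  Position 10: 'a' -> MATCH (count: 3)
  Position 14: 'a' -> MATCH (count: 4)
Total occurrences of 'a': 4

4


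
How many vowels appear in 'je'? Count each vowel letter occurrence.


Scanning each character of 'je':
  Position 1: 'j' -> consonant (running count: 0)
  Position 2: 'e' -> vowel (running count: 1)
Total vowels: 1

1


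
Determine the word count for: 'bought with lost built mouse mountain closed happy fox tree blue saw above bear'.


Counting words by splitting on spaces:
  Word 1: 'bought'
  Word 2: 'with'
  Word 3: 'lost'
  Word 4: 'built'
  Word 5: 'mouse'
  Word 6: 'mountain'
  Word 7: 'closed'
  Word 8: 'happy'
  Word 9: 'fox'
  Word 10: 'tree'
  Word 11: 'blue'
  Word 12: 'saw'
  Word 13: 'above'
  Word 14: 'bear'
Total words: 14

14


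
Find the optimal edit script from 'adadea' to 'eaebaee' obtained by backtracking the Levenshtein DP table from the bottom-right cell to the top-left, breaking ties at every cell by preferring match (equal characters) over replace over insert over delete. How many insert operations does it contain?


Edit distance = 5. Backtracking from cell (6, 7) with preference match > replace > insert > delete,
then listing the resulting alignment 'adadea' -> 'eaebaee' left to right:
  Step 1: insert 'e' [insertion #1]
  Step 2: keep 'a'
  Step 3: replace d->e
  Step 4: replace a->b
  Step 5: replace d->a
  Step 6: keep 'e'
  Step 7: replace a->e
Total insertions: 1

1


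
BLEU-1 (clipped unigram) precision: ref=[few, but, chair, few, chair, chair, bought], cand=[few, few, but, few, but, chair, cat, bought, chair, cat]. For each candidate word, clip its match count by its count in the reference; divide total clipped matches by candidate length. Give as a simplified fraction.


Reference word counts: {'bought': 1, 'but': 1, 'chair': 3, 'few': 2}
Checking each candidate word (with clipping):
  'few' -> in reference (ref count 2, used 1/2) -> match (matches: 1)
  'few' -> in reference (ref count 2, used 2/2) -> match (matches: 2)
  'but' -> in reference (ref count 1, used 1/1) -> match (matches: 3)
  'few' -> ref count 2 already used up (2/2) -> clipped, no match (matches: 3)
  'but' -> ref count 1 already used up (1/1) -> clipped, no match (matches: 3)
  'chair' -> in reference (ref count 3, used 1/3) -> match (matches: 4)
  'cat' -> not in reference -> no match (matches: 4)
  'bought' -> in reference (ref count 1, used 1/1) -> match (matches: 5)
  'chair' -> in reference (ref count 3, used 2/3) -> match (matches: 6)
  'cat' -> not in reference -> no match (matches: 6)
Clipped matches: 6, Candidate length: 10
Precision = 6/10 = 3/5

3/5


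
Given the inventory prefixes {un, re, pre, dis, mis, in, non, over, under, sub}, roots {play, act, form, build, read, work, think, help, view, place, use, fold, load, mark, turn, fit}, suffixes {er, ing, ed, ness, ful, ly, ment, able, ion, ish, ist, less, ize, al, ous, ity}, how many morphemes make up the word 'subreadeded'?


Segmenting 'subreadeded' against the inventory:
  'sub' -> prefix (morpheme 1)
  'read' -> root (morpheme 2)
  'ed' -> suffix (morpheme 3)
  'ed' -> suffix (morpheme 4)
Total morphemes: 4

4


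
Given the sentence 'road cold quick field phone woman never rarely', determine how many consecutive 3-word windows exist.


Word trigrams from [8] words:
  Trigram 1: (road cold quick)
  Trigram 2: (cold quick field)
  Trigram 3: (quick field phone)
  Trigram 4: (field phone woman)
  Trigram 5: (phone woman never)
  Trigram 6: (woman never rarely)
Total word trigrams: 8 - 2 = 6

6


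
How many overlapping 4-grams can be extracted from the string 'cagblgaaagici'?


String 'cagblgaaagici' has length L = 13.
Number of overlapping n-grams = L - n + 1
Substituting: 13 - 4 + 1 = 10

10
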